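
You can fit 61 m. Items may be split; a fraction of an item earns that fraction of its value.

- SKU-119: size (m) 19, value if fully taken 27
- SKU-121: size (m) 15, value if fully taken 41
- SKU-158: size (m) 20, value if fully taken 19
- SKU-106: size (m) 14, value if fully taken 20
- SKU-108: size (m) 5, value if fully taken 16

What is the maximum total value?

111.6

Rank by value-to-size ratio: SKU-108 16/5≈3.2, SKU-121 41/15≈2.73, SKU-106 20/14≈1.43, SKU-119 27/19≈1.42, SKU-158 19/20≈0.95.
SKU-108: take in full, 5 m for value 16 → 56 left.
All 15 m of SKU-121 fit (value 41) → 41 remain.
All 14 m of SKU-106 fit (value 20) → 27 remain.
All 19 m of SKU-119 fit (value 27) → 8 remain.
Fill the last 8 m with part of SKU-158: 8/20 of it earns 7.6.
Total value = 111.6.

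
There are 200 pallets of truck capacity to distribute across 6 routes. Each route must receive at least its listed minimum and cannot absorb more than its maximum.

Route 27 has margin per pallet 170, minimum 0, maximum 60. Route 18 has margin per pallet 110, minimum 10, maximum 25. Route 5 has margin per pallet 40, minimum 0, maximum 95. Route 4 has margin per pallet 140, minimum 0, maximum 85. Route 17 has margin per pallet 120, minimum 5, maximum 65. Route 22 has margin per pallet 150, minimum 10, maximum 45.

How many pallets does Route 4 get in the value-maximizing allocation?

80

Meeting every minimum uses 0+10+0+0+5+10 = 25 pallets, leaving 175.
Rank by margin per pallet: Route 27 170 > Route 22 150 > Route 4 140 > Route 17 120 > Route 18 110 > Route 5 40.
Give Route 27 60 more to hit its cap of 60 → 115 left.
Route 22: +35 to 45 (cap) → 80 left.
Route 4 has room for 85 more but only 80 remain, so it gets 80.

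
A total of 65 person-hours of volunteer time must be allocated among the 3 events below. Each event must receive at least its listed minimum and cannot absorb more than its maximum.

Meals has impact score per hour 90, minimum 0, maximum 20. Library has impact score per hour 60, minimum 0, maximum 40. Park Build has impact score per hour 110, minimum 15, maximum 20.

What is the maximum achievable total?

5500

Meeting every minimum uses 0+0+15 = 15 person-hours, leaving 50.
Order the events by impact score per hour: Park Build 110 > Meals 90 > Library 60.
Park Build takes 5 more to reach its cap of 20 → 45 left.
Meals takes 20 more to reach its cap of 20 → 25 left.
Library: +25 (room for 40) → 25. Pool exhausted.
Total = 90×20 + 60×25 + 110×20 = 5500.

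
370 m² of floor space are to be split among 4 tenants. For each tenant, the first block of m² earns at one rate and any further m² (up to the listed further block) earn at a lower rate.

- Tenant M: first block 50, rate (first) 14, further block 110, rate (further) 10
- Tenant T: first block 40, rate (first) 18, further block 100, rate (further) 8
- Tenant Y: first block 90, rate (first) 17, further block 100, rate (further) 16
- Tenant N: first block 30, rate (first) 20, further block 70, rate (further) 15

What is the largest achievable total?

6060

Rank every tier by rate: Tenant N/tier1 20 > Tenant T/tier1 18 > Tenant Y/tier1 17 > Tenant Y/tier2 16 > Tenant N/tier2 15 > Tenant M/tier1 14 > Tenant M/tier2 10 > Tenant T/tier2 8.
Fill Tenant N tier1 block (30 at 20) — 340 left.
Fill Tenant T tier1 block (40 at 18) — 300 left.
Fill Tenant Y tier1 block (90 at 17) — 210 left.
Fill Tenant Y tier2 block (100 at 16) — 110 left.
Fill Tenant N tier2 block (70 at 15) — 40 left.
40 remain; put them into Tenant M tier1 at 14.
Total = 20×30 + 18×40 + 17×90 + 16×100 + 15×70 + 14×40 = 6060.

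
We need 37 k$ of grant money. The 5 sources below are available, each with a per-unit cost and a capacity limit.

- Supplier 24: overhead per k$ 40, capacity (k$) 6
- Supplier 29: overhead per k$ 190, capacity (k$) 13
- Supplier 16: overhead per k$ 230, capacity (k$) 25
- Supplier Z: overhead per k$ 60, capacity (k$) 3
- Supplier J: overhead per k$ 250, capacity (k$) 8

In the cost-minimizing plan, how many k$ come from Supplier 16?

15

Cheapest first:
Supplier 24 (40): use full 6 — 31 k$ to go.
Supplier Z (60): use full 3 — 28 k$ to go.
Supplier 29 (190): use full 13 — 15 k$ to go.
Take 15 from Supplier 16 at 230 to finish.
Supplier J: unused.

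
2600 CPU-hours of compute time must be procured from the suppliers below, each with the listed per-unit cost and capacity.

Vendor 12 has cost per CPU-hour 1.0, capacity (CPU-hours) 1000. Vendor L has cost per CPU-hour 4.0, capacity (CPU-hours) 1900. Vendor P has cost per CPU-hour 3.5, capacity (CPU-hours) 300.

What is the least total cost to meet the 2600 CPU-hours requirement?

Use suppliers in increasing cost order.
Take 1000 from Vendor 12 at 1.0 ; need 1600 more.
Vendor P (3.5): use full 300 ; 1300 CPU-hours to go.
Vendor L (4.0): take the remaining 1300 ; done.
Cost = 1000×1.0 + 300×3.5 + 1300×4.0 = 7250.

7250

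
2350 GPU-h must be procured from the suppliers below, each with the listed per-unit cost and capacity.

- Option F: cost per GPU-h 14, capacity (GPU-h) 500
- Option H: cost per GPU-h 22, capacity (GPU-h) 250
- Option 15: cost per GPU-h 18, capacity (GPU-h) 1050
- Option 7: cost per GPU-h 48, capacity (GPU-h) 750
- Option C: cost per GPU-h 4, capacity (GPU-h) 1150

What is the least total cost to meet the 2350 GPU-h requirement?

24200

Fill from the cheapest supplier first.
Take 1150 from Option C at 4 — need 1200 more.
Take 500 from Option F at 14 — need 700 more.
Take 700 from Option 15 at 18 to finish.
Option H, Option 7: unused.
Cost = 1150×4 + 500×14 + 700×18 = 24200.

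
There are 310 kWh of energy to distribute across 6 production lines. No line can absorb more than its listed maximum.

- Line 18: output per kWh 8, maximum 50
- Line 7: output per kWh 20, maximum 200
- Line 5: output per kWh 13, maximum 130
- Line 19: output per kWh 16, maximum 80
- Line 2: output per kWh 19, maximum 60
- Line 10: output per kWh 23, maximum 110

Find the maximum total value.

Highest output per kWh first: Line 10 23 > Line 7 20 > Line 2 19 > Line 19 16 > Line 5 13 > Line 18 8.
Give Line 10 110 to hit its cap of 110 → 200 left.
Line 7: +200 to 200 (cap) → 0 left.
Total = 20×200 + 23×110 = 6530.

6530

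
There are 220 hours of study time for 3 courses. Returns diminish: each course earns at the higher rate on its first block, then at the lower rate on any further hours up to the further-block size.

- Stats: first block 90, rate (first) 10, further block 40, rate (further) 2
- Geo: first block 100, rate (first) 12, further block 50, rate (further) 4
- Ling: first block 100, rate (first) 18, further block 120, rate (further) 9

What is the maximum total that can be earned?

3200

Rank every tier by rate: Ling/T1 18 > Geo/T1 12 > Stats/T1 10 > Ling/T2 9 > Geo/T2 4 > Stats/T2 2.
Ling T1 at 18: fill all 100 → 120 left.
Fill Geo T1 block (100 at 12) → 20 left.
Stats/T1: +20 of 90 at 10; pool empty.
Total = 18×100 + 12×100 + 10×20 = 3200.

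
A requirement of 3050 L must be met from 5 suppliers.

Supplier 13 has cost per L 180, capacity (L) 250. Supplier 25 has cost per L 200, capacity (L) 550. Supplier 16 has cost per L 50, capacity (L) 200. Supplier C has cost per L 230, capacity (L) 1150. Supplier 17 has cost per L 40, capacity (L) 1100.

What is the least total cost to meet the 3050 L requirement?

Cheapest first:
Take 1100 from Supplier 17 at 40 → need 1950 more.
Supplier 16 at 50: take all 200 L → 1750 still needed.
Take 250 from Supplier 13 at 180 → need 1500 more.
Supplier 25 (200): use full 550 → 950 L to go.
Supplier C (230): take the remaining 950 → done.
Cost = 1100×40 + 200×50 + 250×180 + 550×200 + 950×230 = 427500.

427500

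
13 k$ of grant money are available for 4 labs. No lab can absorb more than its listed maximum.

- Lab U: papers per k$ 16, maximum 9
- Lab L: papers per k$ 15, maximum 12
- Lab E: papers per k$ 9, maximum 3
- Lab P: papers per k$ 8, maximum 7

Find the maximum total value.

204

Rank by papers per k$: Lab U 16 > Lab L 15 > Lab E 9 > Lab P 8.
Give Lab U 9 to hit its cap of 9 ; 4 left.
Lab L: +4 (room for 12) → 4. Pool exhausted.
Total = 16×9 + 15×4 = 204.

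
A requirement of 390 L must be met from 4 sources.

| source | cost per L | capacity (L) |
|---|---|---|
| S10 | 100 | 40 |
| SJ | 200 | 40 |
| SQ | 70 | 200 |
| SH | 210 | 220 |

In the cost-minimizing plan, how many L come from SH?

110

Use sources in increasing cost order.
SQ (70): use full 200 — 190 L to go.
Take 40 from S10 at 100 — need 150 more.
Take 40 from SJ at 200 — need 110 more.
SH at 210: take 110 of its 220 — requirement met.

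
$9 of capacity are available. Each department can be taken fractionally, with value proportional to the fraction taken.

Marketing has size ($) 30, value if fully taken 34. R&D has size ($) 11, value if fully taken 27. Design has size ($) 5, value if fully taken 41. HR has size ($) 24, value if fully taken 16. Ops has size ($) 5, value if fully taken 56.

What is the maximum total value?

Best value per unit of size first: Ops 56/5≈11.2, Design 41/5≈8.2, R&D 27/11≈2.45, Marketing 34/30≈1.13, HR 16/24≈0.667.
Ops: take in full, 5 $ for value 56 → 4 left.
Fill the last 4 $ with part of Design: 4/5 of it earns 32.8.
Total value = 88.8.

88.8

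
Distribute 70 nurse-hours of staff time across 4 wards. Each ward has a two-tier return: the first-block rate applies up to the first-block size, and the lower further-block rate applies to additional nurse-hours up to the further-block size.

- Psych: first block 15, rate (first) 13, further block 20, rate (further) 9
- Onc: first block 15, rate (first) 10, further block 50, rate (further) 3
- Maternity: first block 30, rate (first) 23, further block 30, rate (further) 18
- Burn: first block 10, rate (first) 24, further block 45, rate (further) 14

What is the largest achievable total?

1470

Treat each block as its own option and order by rate: Burn/first 24 > Maternity/first 23 > Maternity/second 18 > Burn/second 14 > Psych/first 13 > Onc/first 10 > Psych/second 9 > Onc/second 3.
Fill Burn first block (10 at 24) — 60 left.
Maternity/first (23): +30 — 30 left.
Fill Maternity second block (30 at 18) — 0 left.
Total = 24×10 + 23×30 + 18×30 = 1470.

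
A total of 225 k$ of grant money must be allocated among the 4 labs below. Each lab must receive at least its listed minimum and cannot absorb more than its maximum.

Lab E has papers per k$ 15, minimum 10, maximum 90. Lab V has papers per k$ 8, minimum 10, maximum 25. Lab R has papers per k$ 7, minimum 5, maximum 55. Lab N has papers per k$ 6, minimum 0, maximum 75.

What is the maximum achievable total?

2265

Meeting every minimum uses 10+10+5+0 = 25 k$, leaving 200.
Highest papers per k$ first: Lab E 15 > Lab V 8 > Lab R 7 > Lab N 6.
Lab E: +80 to 90 (cap) — 120 left.
Lab V takes 15 more to reach its cap of 25 — 105 left.
Give Lab R 50 more to hit its cap of 55 — 55 left.
Lab N has room for 75 more but only 55 remain, so it gets 55.
Total = 15×90 + 8×25 + 7×55 + 6×55 = 2265.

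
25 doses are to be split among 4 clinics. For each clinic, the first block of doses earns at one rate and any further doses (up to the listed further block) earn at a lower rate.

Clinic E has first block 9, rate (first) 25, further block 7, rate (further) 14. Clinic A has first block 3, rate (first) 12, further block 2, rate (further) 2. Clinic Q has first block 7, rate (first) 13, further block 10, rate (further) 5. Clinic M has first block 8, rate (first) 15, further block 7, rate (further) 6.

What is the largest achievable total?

Treat each block as its own option and order by rate: Clinic E/T1 25 > Clinic M/T1 15 > Clinic E/T2 14 > Clinic Q/T1 13 > Clinic A/T1 12 > Clinic M/T2 6 > Clinic Q/T2 5 > Clinic A/T2 2.
Clinic E T1 at 25: fill all 9 ; 16 left.
Clinic M T1 at 15: fill all 8 ; 8 left.
Clinic E T2 at 14: fill all 7 ; 1 left.
Clinic Q T1 at 13: only 1 left, fill 1.
Total = 25×9 + 15×8 + 14×7 + 13×1 = 456.

456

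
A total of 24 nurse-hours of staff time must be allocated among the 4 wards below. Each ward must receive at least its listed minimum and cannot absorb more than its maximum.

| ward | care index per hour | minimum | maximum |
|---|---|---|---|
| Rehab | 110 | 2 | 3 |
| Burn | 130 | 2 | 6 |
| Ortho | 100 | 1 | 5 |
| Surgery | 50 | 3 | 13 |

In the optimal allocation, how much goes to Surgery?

10

Meeting every minimum uses 2+2+1+3 = 8 nurse-hours, leaving 16.
Highest care index per hour first: Burn 130 > Rehab 110 > Ortho 100 > Surgery 50.
Give Burn 4 more to hit its cap of 6 ; 12 left.
Rehab: +1 to 3 (cap) ; 11 left.
Give Ortho 4 more to hit its cap of 5 ; 7 left.
Surgery has room for 10 more but only 7 remain, so it gets 10.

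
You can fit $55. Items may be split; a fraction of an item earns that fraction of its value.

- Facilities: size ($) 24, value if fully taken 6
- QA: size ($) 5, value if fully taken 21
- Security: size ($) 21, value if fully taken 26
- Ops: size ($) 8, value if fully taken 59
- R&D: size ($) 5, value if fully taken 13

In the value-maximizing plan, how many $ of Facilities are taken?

Best value per unit of size first: Ops 59/8≈7.38, QA 21/5≈4.2, R&D 13/5≈2.6, Security 26/21≈1.24, Facilities 6/24≈0.25.
Ops: take in full, 8 $ for value 59 ; 47 left.
Take all of QA (5 $, value 21) ; 42 $ left.
Take all of R&D (5 $, value 13) ; 37 $ left.
Take all of Security (21 $, value 26) ; 16 $ left.
Only 16 $ remain; take 16/24 of Facilities for value 6×16/24 = 4.

16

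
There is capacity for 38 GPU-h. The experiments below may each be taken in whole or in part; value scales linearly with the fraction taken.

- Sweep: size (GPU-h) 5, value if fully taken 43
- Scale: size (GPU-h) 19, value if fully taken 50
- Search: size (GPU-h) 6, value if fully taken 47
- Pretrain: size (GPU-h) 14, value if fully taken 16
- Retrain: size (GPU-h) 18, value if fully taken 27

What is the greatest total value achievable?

152

Sort by value density: Sweep 43/5≈8.6, Search 47/6≈7.83, Scale 50/19≈2.63, Retrain 27/18≈1.5, Pretrain 16/14≈1.14.
Take all of Sweep (5 GPU-h, value 43) — 33 GPU-h left.
All 6 GPU-h of Search fit (value 47) — 27 remain.
All 19 GPU-h of Scale fit (value 50) — 8 remain.
8 GPU-h left: a 8/18 share of Retrain gives 27×8/18 = 12.
Total value = 152.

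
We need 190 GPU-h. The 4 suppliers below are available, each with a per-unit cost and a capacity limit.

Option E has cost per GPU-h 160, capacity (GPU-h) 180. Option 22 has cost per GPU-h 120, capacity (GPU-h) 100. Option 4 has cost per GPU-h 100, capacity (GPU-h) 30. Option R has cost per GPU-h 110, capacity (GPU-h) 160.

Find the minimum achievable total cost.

20600

Fill from the cheapest supplier first.
Option 4 (100): use full 30 → 160 GPU-h to go.
Option R at 110: take all 160 GPU-h → 0 still needed.
Option 22, Option E: unused.
Cost = 30×100 + 160×110 = 20600.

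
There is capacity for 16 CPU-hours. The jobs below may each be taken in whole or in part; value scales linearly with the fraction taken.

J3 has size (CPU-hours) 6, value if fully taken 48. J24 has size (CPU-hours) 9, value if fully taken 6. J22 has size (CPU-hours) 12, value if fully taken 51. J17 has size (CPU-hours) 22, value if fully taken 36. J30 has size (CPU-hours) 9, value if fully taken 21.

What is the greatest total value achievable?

Sort by value density: J3 48/6≈8, J22 51/12≈4.25, J30 21/9≈2.33, J17 36/22≈1.64, J24 6/9≈0.667.
J3: take in full, 6 CPU-hours for value 48 — 10 left.
Fill the last 10 CPU-hours with part of J22: 10/12 of it earns 42.5.
Total value = 90.5.

90.5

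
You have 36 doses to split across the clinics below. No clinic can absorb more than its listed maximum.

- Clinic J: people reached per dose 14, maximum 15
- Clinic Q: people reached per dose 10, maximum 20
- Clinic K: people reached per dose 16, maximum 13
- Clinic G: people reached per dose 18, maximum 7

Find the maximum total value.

554

Order the clinics by people reached per dose: Clinic G 18 > Clinic K 16 > Clinic J 14 > Clinic Q 10.
Clinic G: +7 to 7 (cap) — 29 left.
Clinic K takes 13 to reach its cap of 13 — 16 left.
Clinic J takes 15 to reach its cap of 15 — 1 left.
Only 1 left; Clinic Q takes them to reach 1.
Total = 14×15 + 10×1 + 16×13 + 18×7 = 554.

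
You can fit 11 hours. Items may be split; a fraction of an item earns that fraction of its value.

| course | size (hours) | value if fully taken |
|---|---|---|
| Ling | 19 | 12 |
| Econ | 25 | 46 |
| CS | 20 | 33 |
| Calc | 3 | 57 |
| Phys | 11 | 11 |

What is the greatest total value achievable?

71.72

Sort by value density: Calc 57/3≈19, Econ 46/25≈1.84, CS 33/20≈1.65, Phys 11/11≈1, Ling 12/19≈0.632.
All 3 hours of Calc fit (value 57) — 8 remain.
Only 8 hours remain; take 8/25 of Econ for value 46×8/25 = 14.72.
Total value = 71.72.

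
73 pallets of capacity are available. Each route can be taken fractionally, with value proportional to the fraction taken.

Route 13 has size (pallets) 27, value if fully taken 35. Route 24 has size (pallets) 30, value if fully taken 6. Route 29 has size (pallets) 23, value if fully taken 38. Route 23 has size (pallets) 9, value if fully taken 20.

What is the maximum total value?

Sort by value density: Route 23 20/9≈2.22, Route 29 38/23≈1.65, Route 13 35/27≈1.3, Route 24 6/30≈0.2.
Take all of Route 23 (9 pallets, value 20) → 64 pallets left.
Take all of Route 29 (23 pallets, value 38) → 41 pallets left.
Take all of Route 13 (27 pallets, value 35) → 14 pallets left.
14 pallets left: a 14/30 share of Route 24 gives 6×14/30 = 2.8.
Total value = 95.8.

95.8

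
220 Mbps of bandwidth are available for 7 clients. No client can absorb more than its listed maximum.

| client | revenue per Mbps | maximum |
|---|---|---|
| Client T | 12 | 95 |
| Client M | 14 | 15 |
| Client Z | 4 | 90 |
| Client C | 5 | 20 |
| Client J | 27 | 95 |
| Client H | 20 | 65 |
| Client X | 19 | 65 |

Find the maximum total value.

5005

Highest revenue per Mbps first: Client J 27 > Client H 20 > Client X 19 > Client M 14 > Client T 12 > Client C 5 > Client Z 4.
Give Client J 95 to hit its cap of 95 → 125 left.
Client H takes 65 to reach its cap of 65 → 60 left.
Client X has room for 65 but only 60 remain, so it gets 60.
Total = 27×95 + 20×65 + 19×60 = 5005.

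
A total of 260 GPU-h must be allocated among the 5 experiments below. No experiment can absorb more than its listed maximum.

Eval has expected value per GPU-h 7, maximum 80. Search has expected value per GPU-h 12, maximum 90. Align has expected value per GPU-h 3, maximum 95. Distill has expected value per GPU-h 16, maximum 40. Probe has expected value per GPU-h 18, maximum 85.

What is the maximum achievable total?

Rank by expected value per GPU-h: Probe 18 > Distill 16 > Search 12 > Eval 7 > Align 3.
Give Probe 85 to hit its cap of 85 → 175 left.
Distill: +40 to 40 (cap) → 135 left.
Give Search 90 to hit its cap of 90 → 45 left.
Eval: +45 (room for 80) → 45. Pool exhausted.
Total = 7×45 + 12×90 + 16×40 + 18×85 = 3565.

3565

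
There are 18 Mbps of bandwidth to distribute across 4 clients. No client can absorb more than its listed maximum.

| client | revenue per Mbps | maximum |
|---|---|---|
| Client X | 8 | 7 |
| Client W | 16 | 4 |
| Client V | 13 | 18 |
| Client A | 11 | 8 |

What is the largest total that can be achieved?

246

Order the clients by revenue per Mbps: Client W 16 > Client V 13 > Client A 11 > Client X 8.
Client W takes 4 to reach its cap of 4 — 14 left.
Only 14 left; Client V takes them to reach 14.
Total = 16×4 + 13×14 = 246.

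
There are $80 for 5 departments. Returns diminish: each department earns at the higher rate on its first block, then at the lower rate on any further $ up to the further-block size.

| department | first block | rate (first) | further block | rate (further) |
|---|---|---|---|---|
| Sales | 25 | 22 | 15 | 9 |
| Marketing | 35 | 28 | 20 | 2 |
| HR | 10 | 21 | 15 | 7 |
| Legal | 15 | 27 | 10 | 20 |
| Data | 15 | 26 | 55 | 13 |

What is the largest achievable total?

Rank every tier by rate: Marketing/T1 28 > Legal/T1 27 > Data/T1 26 > Sales/T1 22 > HR/T1 21 > Legal/T2 20 > Data/T2 13 > Sales/T2 9 > HR/T2 7 > Marketing/T2 2.
Marketing T1 at 28: fill all 35 ; 45 left.
Fill Legal T1 block (15 at 27) ; 30 left.
Fill Data T1 block (15 at 26) ; 15 left.
15 remain; put them into Sales T1 at 22.
Total = 28×35 + 27×15 + 26×15 + 22×15 = 2105.

2105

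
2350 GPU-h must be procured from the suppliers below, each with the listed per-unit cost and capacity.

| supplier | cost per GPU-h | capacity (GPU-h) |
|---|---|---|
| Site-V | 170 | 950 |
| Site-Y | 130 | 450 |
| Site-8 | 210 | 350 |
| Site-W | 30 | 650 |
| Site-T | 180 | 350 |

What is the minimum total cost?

293500

Use suppliers in increasing cost order.
Take 650 from Site-W at 30 ; need 1700 more.
Take 450 from Site-Y at 130 ; need 1250 more.
Site-V at 170: take all 950 GPU-h ; 300 still needed.
Site-T at 180: take 300 of its 350 ; requirement met.
Site-8: unused.
Cost = 650×30 + 450×130 + 950×170 + 300×180 = 293500.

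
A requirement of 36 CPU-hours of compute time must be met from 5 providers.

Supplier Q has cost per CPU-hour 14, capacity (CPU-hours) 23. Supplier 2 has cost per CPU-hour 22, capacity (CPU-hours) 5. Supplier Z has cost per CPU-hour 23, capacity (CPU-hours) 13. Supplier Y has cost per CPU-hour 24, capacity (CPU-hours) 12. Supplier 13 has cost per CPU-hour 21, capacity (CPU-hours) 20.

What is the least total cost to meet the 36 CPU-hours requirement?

595

Fill from the cheapest provider first.
Take 23 from Supplier Q at 14 → need 13 more.
Supplier 13 (21): take the remaining 13 → done.
Supplier 2, Supplier Z, Supplier Y: unused.
Cost = 23×14 + 13×21 = 595.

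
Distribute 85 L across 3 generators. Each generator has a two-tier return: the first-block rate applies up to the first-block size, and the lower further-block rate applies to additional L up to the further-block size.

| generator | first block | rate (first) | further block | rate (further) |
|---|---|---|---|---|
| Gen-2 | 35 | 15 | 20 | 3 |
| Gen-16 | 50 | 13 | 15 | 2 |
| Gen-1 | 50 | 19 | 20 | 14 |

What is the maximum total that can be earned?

1475

Rank every tier by rate: Gen-1/T1 19 > Gen-2/T1 15 > Gen-1/T2 14 > Gen-16/T1 13 > Gen-2/T2 3 > Gen-16/T2 2.
Gen-1 T1 at 19: fill all 50 → 35 left.
Fill Gen-2 T1 block (35 at 15) → 0 left.
Total = 19×50 + 15×35 = 1475.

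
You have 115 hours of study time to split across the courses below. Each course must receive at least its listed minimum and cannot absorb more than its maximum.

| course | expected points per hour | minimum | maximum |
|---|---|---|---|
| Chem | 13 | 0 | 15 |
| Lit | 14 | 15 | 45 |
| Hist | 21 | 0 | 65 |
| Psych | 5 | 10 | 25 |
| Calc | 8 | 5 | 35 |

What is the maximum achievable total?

Meeting every minimum uses 0+15+0+10+5 = 30 hours, leaving 85.
Highest expected points per hour first: Hist 21 > Lit 14 > Chem 13 > Calc 8 > Psych 5.
Hist takes 65 more to reach its cap of 65 — 20 left.
Only 20 left; Lit takes them to reach 35.
Total = 14×35 + 21×65 + 5×10 + 8×5 = 1945.

1945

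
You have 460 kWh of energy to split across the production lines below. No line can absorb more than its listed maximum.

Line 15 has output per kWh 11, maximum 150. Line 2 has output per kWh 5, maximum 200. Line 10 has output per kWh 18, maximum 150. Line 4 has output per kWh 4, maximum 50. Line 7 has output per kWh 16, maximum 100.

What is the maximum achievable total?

6250

Rank by output per kWh: Line 10 18 > Line 7 16 > Line 15 11 > Line 2 5 > Line 4 4.
Line 10: +150 to 150 (cap) ; 310 left.
Line 7: +100 to 100 (cap) ; 210 left.
Line 15 takes 150 to reach its cap of 150 ; 60 left.
Line 2 has room for 200 but only 60 remain, so it gets 60.
Total = 11×150 + 5×60 + 18×150 + 16×100 = 6250.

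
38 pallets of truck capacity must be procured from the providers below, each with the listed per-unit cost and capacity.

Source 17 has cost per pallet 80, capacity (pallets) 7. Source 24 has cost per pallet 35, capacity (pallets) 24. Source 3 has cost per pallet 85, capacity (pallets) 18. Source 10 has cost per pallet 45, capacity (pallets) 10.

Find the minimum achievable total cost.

Cheapest first:
Take 24 from Source 24 at 35 — need 14 more.
Source 10 at 45: take all 10 pallets — 4 still needed.
Take 4 from Source 17 at 80 to finish.
Source 3: unused.
Cost = 24×35 + 10×45 + 4×80 = 1610.

1610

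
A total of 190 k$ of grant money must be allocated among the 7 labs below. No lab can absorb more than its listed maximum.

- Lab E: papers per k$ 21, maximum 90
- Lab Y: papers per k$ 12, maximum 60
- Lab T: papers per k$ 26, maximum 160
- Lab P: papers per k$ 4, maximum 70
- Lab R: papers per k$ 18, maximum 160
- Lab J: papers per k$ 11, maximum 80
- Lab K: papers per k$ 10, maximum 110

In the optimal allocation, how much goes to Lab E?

Order the labs by papers per k$: Lab T 26 > Lab E 21 > Lab R 18 > Lab Y 12 > Lab J 11 > Lab K 10 > Lab P 4.
Lab T: +160 to 160 (cap) → 30 left.
Only 30 left; Lab E takes them to reach 30.

30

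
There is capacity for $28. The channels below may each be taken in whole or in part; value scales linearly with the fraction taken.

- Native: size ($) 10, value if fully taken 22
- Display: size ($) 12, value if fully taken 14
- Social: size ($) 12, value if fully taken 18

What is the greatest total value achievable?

47

Rank by value-to-size ratio: Native 22/10≈2.2, Social 18/12≈1.5, Display 14/12≈1.17.
Take all of Native (10 $, value 22) ; 18 $ left.
Social: take in full, 12 $ for value 18 ; 6 left.
6 $ left: a 6/12 share of Display gives 14×6/12 = 7.
Total value = 47.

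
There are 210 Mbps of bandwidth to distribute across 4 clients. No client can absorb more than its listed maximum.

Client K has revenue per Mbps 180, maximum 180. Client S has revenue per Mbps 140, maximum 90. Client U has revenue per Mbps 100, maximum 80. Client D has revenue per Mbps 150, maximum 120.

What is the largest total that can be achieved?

Highest revenue per Mbps first: Client K 180 > Client D 150 > Client S 140 > Client U 100.
Client K takes 180 to reach its cap of 180 → 30 left.
Client D has room for 120 but only 30 remain, so it gets 30.
Total = 180×180 + 150×30 = 36900.

36900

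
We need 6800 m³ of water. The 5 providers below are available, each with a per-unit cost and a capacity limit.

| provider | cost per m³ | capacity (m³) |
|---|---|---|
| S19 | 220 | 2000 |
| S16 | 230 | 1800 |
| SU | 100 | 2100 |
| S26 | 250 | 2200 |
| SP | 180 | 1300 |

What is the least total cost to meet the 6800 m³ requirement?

1206000

Fill from the cheapest provider first.
SU (100): use full 2100 ; 4700 m³ to go.
SP at 180: take all 1300 m³ ; 3400 still needed.
S19 at 220: take all 2000 m³ ; 1400 still needed.
S16 (230): take the remaining 1400 ; done.
S26: unused.
Cost = 2100×100 + 1300×180 + 2000×220 + 1400×230 = 1206000.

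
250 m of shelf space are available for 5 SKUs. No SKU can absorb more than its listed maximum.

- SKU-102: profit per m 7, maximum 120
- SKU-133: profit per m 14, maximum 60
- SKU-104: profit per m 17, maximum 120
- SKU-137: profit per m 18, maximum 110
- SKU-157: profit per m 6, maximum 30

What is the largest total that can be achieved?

Rank by profit per m: SKU-137 18 > SKU-104 17 > SKU-133 14 > SKU-102 7 > SKU-157 6.
SKU-137: +110 to 110 (cap) — 140 left.
SKU-104: +120 to 120 (cap) — 20 left.
Only 20 left; SKU-133 takes them to reach 20.
Total = 14×20 + 17×120 + 18×110 = 4300.

4300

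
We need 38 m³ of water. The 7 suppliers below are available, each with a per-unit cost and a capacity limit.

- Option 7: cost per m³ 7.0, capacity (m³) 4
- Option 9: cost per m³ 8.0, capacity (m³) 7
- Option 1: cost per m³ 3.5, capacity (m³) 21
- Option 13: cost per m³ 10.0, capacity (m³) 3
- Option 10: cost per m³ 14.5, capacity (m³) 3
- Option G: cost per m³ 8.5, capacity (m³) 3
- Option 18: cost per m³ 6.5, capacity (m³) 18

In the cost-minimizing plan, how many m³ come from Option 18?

Fill from the cheapest supplier first.
Take 21 from Option 1 at 3.5 ; need 17 more.
Option 18 (6.5): take the remaining 17 ; done.
Option 7, Option 9, Option G, Option 13, Option 10: unused.

17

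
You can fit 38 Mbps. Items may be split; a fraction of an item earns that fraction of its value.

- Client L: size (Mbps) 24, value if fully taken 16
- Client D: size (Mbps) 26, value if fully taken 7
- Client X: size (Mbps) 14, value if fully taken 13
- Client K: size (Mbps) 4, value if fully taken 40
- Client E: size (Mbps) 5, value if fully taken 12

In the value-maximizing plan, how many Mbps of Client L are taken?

15

Best value per unit of size first: Client K 40/4≈10, Client E 12/5≈2.4, Client X 13/14≈0.929, Client L 16/24≈0.667, Client D 7/26≈0.269.
All 4 Mbps of Client K fit (value 40) ; 34 remain.
Take all of Client E (5 Mbps, value 12) ; 29 Mbps left.
Client X: take in full, 14 Mbps for value 13 ; 15 left.
Only 15 Mbps remain; take 15/24 of Client L for value 16×15/24 = 10.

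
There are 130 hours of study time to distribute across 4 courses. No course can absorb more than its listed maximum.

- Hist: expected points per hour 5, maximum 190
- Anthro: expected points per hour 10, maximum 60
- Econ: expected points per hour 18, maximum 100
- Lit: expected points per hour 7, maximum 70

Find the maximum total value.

Highest expected points per hour first: Econ 18 > Anthro 10 > Lit 7 > Hist 5.
Give Econ 100 to hit its cap of 100 — 30 left.
Anthro has room for 60 but only 30 remain, so it gets 30.
Total = 10×30 + 18×100 = 2100.

2100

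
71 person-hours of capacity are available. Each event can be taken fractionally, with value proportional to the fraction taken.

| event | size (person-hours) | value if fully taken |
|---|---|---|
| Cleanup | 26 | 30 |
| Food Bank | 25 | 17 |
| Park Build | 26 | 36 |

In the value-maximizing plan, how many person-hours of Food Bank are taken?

19

Best value per unit of size first: Park Build 36/26≈1.38, Cleanup 30/26≈1.15, Food Bank 17/25≈0.68.
All 26 person-hours of Park Build fit (value 36) ; 45 remain.
All 26 person-hours of Cleanup fit (value 30) ; 19 remain.
Only 19 person-hours remain; take 19/25 of Food Bank for value 17×19/25 = 12.92.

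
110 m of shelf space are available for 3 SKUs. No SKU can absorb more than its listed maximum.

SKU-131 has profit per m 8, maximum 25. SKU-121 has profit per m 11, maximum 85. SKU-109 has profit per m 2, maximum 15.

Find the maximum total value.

1135

Rank by profit per m: SKU-121 11 > SKU-131 8 > SKU-109 2.
SKU-121 takes 85 to reach its cap of 85 — 25 left.
SKU-131: +25 to 25 (cap) — 0 left.
Total = 8×25 + 11×85 = 1135.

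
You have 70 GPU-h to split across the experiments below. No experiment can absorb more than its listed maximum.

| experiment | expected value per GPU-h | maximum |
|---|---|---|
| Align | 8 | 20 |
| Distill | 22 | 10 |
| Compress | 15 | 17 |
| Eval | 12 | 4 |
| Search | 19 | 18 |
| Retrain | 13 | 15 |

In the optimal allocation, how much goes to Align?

Highest expected value per GPU-h first: Distill 22 > Search 19 > Compress 15 > Retrain 13 > Eval 12 > Align 8.
Distill: +10 to 10 (cap) → 60 left.
Search takes 18 to reach its cap of 18 → 42 left.
Compress takes 17 to reach its cap of 17 → 25 left.
Give Retrain 15 to hit its cap of 15 → 10 left.
Eval takes 4 to reach its cap of 4 → 6 left.
Only 6 left; Align takes them to reach 6.

6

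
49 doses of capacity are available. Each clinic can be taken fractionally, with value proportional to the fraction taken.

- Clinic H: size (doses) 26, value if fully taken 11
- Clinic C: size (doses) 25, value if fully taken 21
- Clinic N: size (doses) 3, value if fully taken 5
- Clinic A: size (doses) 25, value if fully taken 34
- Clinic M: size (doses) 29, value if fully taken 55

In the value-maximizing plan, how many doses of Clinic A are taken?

17

Rank by value-to-size ratio: Clinic M 55/29≈1.9, Clinic N 5/3≈1.67, Clinic A 34/25≈1.36, Clinic C 21/25≈0.84, Clinic H 11/26≈0.423.
Take all of Clinic M (29 doses, value 55) ; 20 doses left.
All 3 doses of Clinic N fit (value 5) ; 17 remain.
Only 17 doses remain; take 17/25 of Clinic A for value 34×17/25 = 23.12.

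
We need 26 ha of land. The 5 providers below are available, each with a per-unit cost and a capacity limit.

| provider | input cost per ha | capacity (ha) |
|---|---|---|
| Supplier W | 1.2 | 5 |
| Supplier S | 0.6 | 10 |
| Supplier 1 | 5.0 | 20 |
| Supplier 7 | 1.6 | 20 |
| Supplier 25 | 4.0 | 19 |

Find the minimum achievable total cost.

Fill from the cheapest provider first.
Supplier S (0.6): use full 10 — 16 ha to go.
Supplier W (1.2): use full 5 — 11 ha to go.
Supplier 7 at 1.6: take 11 of its 20 — requirement met.
Supplier 25, Supplier 1: unused.
Cost = 10×0.6 + 5×1.2 + 11×1.6 = 29.6.

29.6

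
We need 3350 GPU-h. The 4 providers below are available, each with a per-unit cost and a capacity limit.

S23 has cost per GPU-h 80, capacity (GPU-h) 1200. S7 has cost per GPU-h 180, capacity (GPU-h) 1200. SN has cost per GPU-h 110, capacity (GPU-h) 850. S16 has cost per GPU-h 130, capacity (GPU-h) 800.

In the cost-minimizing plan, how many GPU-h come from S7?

Fill from the cheapest provider first.
S23 (80): use full 1200 — 2150 GPU-h to go.
SN at 110: take all 850 GPU-h — 1300 still needed.
Take 800 from S16 at 130 — need 500 more.
Take 500 from S7 at 180 to finish.

500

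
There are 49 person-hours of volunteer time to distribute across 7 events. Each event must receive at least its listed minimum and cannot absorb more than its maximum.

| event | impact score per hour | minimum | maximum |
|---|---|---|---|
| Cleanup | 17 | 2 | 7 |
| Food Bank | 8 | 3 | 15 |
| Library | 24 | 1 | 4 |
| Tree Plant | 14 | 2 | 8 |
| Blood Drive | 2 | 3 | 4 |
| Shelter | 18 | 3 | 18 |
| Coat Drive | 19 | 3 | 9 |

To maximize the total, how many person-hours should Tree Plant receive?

5

Meeting every minimum uses 2+3+1+2+3+3+3 = 17 person-hours, leaving 32.
Highest impact score per hour first: Library 24 > Coat Drive 19 > Shelter 18 > Cleanup 17 > Tree Plant 14 > Food Bank 8 > Blood Drive 2.
Give Library 3 more to hit its cap of 4 — 29 left.
Coat Drive takes 6 more to reach its cap of 9 — 23 left.
Shelter: +15 to 18 (cap) — 8 left.
Give Cleanup 5 more to hit its cap of 7 — 3 left.
Tree Plant has room for 6 more but only 3 remain, so it gets 5.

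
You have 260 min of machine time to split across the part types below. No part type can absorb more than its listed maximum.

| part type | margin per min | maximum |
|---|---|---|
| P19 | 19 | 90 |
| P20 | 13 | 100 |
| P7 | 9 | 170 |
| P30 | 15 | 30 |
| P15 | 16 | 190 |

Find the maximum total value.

4430

Rank by margin per min: P19 19 > P15 16 > P30 15 > P20 13 > P7 9.
P19: +90 to 90 (cap) → 170 left.
Only 170 left; P15 takes them to reach 170.
Total = 19×90 + 16×170 = 4430.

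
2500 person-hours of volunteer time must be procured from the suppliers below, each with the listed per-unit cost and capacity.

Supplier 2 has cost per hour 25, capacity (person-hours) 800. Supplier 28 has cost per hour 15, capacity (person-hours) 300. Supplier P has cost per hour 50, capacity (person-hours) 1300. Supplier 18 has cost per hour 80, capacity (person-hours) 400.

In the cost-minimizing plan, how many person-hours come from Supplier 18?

100

Fill from the cheapest supplier first.
Supplier 28 (15): use full 300 — 2200 person-hours to go.
Supplier 2 at 25: take all 800 person-hours — 1400 still needed.
Take 1300 from Supplier P at 50 — need 100 more.
Take 100 from Supplier 18 at 80 to finish.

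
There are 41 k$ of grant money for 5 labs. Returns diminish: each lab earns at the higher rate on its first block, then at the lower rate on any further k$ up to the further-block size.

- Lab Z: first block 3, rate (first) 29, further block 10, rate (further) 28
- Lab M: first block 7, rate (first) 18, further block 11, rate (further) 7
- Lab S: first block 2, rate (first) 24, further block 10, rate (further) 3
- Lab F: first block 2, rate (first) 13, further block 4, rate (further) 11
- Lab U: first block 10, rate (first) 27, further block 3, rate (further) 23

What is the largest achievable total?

950

Order all 10 blocks by rate: Lab Z/tier1 29 > Lab Z/tier2 28 > Lab U/tier1 27 > Lab S/tier1 24 > Lab U/tier2 23 > Lab M/tier1 18 > Lab F/tier1 13 > Lab F/tier2 11 > Lab M/tier2 7 > Lab S/tier2 3.
Lab Z tier1 at 29: fill all 3 → 38 left.
Lab Z/tier2 (28): +10 → 28 left.
Lab U/tier1 (27): +10 → 18 left.
Lab S/tier1 (24): +2 → 16 left.
Lab U/tier2 (23): +3 → 13 left.
Lab M/tier1 (18): +7 → 6 left.
Lab F/tier1 (13): +2 → 4 left.
Fill Lab F tier2 block (4 at 11) → 0 left.
Total = 29×3 + 28×10 + 27×10 + 24×2 + 23×3 + 18×7 + 13×2 + 11×4 = 950.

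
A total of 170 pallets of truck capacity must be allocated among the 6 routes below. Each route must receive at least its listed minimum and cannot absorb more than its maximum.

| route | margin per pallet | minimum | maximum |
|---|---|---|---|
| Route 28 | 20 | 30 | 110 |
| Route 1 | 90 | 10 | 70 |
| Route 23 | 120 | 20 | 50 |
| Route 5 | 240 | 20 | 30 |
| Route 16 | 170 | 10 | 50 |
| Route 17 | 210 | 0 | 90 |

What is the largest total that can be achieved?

Meeting every minimum uses 30+10+20+20+10+0 = 90 pallets, leaving 80.
Order the routes by margin per pallet: Route 5 240 > Route 17 210 > Route 16 170 > Route 23 120 > Route 1 90 > Route 28 20.
Route 5 takes 10 more to reach its cap of 30 — 70 left.
Route 17: +70 (room for 90) → 70. Pool exhausted.
Total = 20×30 + 90×10 + 120×20 + 240×30 + 170×10 + 210×70 = 27500.

27500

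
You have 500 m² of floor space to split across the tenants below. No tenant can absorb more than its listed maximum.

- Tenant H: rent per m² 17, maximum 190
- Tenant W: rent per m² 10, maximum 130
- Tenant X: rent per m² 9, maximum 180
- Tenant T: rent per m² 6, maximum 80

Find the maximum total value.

Highest rent per m² first: Tenant H 17 > Tenant W 10 > Tenant X 9 > Tenant T 6.
Tenant H: +190 to 190 (cap) — 310 left.
Tenant W: +130 to 130 (cap) — 180 left.
Tenant X takes 180 to reach its cap of 180 — 0 left.
Total = 17×190 + 10×130 + 9×180 = 6150.

6150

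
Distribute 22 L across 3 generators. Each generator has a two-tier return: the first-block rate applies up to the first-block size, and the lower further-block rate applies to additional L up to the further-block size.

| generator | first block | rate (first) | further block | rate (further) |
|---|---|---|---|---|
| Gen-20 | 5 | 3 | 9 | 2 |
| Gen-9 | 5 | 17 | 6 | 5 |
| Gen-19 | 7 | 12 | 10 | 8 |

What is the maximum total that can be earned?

249

Treat each block as its own option and order by rate: Gen-9/first 17 > Gen-19/first 12 > Gen-19/second 8 > Gen-9/second 5 > Gen-20/first 3 > Gen-20/second 2.
Gen-9/first (17): +5 → 17 left.
Fill Gen-19 first block (7 at 12) → 10 left.
Gen-19/second (8): +10 → 0 left.
Total = 17×5 + 12×7 + 8×10 = 249.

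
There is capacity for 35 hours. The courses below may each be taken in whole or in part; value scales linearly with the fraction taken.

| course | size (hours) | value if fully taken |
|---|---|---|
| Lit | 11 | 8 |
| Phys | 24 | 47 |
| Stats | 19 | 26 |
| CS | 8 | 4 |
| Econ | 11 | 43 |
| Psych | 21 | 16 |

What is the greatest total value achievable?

90

Best value per unit of size first: Econ 43/11≈3.91, Phys 47/24≈1.96, Stats 26/19≈1.37, Psych 16/21≈0.762, Lit 8/11≈0.727, CS 4/8≈0.5.
Take all of Econ (11 hours, value 43) — 24 hours left.
All 24 hours of Phys fit (value 47) — 0 remain.
Total value = 90.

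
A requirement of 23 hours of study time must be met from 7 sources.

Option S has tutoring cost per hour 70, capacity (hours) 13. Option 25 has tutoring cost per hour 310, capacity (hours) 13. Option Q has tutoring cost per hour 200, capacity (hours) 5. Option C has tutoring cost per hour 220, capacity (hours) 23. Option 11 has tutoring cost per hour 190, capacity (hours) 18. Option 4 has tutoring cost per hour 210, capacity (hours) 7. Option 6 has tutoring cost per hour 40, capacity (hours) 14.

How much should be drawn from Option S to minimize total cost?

9

Use sources in increasing cost order.
Option 6 (40): use full 14 — 9 hours to go.
Option S at 70: take 9 of its 13 — requirement met.
Option 11, Option Q, Option 4, Option C, Option 25: unused.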